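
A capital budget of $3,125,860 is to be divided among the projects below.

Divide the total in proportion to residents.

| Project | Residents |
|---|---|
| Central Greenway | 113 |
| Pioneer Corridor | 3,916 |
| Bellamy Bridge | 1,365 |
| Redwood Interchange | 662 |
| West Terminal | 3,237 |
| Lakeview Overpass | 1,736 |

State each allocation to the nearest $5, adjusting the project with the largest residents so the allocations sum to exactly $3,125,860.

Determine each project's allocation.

Total residents = 11,029.
Pro-rata amounts: Central Greenway 113/11,029 × $3,125,860 = 32,026.67; Pioneer Corridor 3,916/11,029 × $3,125,860 = 1,109,880.11; Bellamy Bridge 1,365/11,029 × $3,125,860 = 386,870.88; Redwood Interchange 662/11,029 × $3,125,860 = 187,625.29; West Terminal 3,237/11,029 × $3,125,860 = 917,436.65; Lakeview Overpass 1,736/11,029 × $3,125,860 = 492,020.40.
After rounding ($5): Central Greenway $32,025; Pioneer Corridor $1,109,880; Bellamy Bridge $386,870; Redwood Interchange $187,625; West Terminal $917,435; Lakeview Overpass $492,020. Sum = $3,125,855.
Difference $3,125,860 − $3,125,855 = +$5 applied to largest residents (Pioneer Corridor): Pioneer Corridor becomes $1,109,885.

Central Greenway: $32,025; Pioneer Corridor: $1,109,885; Bellamy Bridge: $386,870; Redwood Interchange: $187,625; West Terminal: $917,435; Lakeview Overpass: $492,020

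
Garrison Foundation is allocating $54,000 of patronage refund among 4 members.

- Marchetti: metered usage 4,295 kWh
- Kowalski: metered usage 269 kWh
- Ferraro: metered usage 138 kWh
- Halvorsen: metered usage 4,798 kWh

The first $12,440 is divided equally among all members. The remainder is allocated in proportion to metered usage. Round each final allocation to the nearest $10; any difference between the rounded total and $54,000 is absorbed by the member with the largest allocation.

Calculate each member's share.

Marchetti: $21,900 · Kowalski: $4,290 · Ferraro: $3,710 · Halvorsen: $24,100

Equal tier: $12,440 ÷ 4 = $3,110 apiece.
Remainder $41,560 by metered usage (total 9,500): Marchetti 18,789.49 → $18,790; Kowalski 1,176.80 → $1,180; Ferraro 603.71 → $600; Halvorsen 20,989.99 → $20,990.
Totals: Marchetti $3,110 + $18,790 = $21,900; Kowalski $3,110 + $1,180 = $4,290; Ferraro $3,110 + $600 = $3,710; Halvorsen $3,110 + $20,990 = $24,100.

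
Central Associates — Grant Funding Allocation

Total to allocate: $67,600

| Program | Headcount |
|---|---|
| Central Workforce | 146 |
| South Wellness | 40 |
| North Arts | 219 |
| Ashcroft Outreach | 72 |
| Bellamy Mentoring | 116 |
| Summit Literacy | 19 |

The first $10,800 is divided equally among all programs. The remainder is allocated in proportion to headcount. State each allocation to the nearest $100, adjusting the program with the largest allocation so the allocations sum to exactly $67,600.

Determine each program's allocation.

First tranche $10,800 split equally: $1,800 each.
Remainder $56,800 by headcount (total 612): Central Workforce 13,550.33 → $13,600; South Wellness 3,712.42 → $3,700; North Arts 20,325.49 → $20,300; Ashcroft Outreach 6,682.35 → $6,700; Bellamy Mentoring 10,766.01 → $10,800; Summit Literacy 1,763.40 → $1,800.
Rounding difference −$100 on remainder applied to North Arts.
Totals: Central Workforce $1,800 + $13,600 = $15,400; South Wellness $1,800 + $3,700 = $5,500; North Arts $1,800 + $20,200 = $22,000; Ashcroft Outreach $1,800 + $6,700 = $8,500; Bellamy Mentoring $1,800 + $10,800 = $12,600; Summit Literacy $1,800 + $1,800 = $3,600.

Central Workforce: $15,400 · South Wellness: $5,500 · North Arts: $22,000 · Ashcroft Outreach: $8,500 · Bellamy Mentoring: $12,600 · Summit Literacy: $3,600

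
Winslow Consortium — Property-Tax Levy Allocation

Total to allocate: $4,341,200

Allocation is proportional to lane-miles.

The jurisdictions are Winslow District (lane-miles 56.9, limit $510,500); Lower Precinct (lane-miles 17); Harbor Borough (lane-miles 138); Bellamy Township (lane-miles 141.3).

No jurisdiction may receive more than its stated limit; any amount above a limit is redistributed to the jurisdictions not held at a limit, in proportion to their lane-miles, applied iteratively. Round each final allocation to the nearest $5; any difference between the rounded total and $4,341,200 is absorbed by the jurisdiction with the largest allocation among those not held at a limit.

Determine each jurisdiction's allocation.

Winslow District: $510,500 · Lower Precinct: $219,785 · Harbor Borough: $1,784,125 · Bellamy Township: $1,826,790

Lane-miles total: 353.2.
Unconstrained shares: Winslow District 699,360.93; Lower Precinct 208,947.90; Harbor Borough 1,696,165.35; Bellamy Township 1,736,725.82.
Held at cap: Winslow District ($510,500); remaining pool $3,830,700 reallocated over remaining lane-miles 296.3.
Remaining shares: Lower Precinct 219,783.67 → $219,785; Harbor Borough 1,784,126.22 → $1,784,125; Bellamy Township 1,826,790.11 → $1,826,790.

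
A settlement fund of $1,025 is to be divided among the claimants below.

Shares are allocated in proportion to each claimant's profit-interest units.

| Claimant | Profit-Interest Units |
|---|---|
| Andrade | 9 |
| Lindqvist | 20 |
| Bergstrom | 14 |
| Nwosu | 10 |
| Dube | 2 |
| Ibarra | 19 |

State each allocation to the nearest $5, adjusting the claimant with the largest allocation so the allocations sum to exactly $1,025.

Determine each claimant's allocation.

Total profit-interest units = 74.
Pro-rata amounts: Andrade 9/74 × $1,025 = 124.66; Lindqvist 20/74 × $1,025 = 277.03; Bergstrom 14/74 × $1,025 = 193.92; Nwosu 10/74 × $1,025 = 138.51; Dube 2/74 × $1,025 = 27.70; Ibarra 19/74 × $1,025 = 263.18.
Rounded to nearest $5: Andrade $125; Lindqvist $275; Bergstrom $195; Nwosu $140; Dube $30; Ibarra $265. Sum = $1,030.
Difference $1,025 − $1,030 = −$5 applied to largest allocation (Lindqvist): Lindqvist becomes $270.

Andrade: $125 · Lindqvist: $270 · Bergstrom: $195 · Nwosu: $140 · Dube: $30 · Ibarra: $265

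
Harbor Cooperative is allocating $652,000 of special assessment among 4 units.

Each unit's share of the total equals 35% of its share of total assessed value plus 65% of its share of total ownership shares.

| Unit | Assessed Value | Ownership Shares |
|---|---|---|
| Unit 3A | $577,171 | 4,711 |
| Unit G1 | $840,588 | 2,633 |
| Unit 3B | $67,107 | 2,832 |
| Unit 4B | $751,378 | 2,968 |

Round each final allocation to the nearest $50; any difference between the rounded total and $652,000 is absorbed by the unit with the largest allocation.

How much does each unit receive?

Assessed value total 2,236,244; ownership shares total 13,144.
Combined weights (35% assessed value + 65% ownership shares): Unit 3A 0.3233; Unit G1 0.2618; Unit 3B 0.1506; Unit 4B 0.2644.
Unrounded shares: Unit 3A 210,794.11; Unit G1 170,674.16; Unit 3B 98,159.76; Unit 4B 172,371.98.
Rounded to nearest $50: Unit 3A $210,800; Unit G1 $170,650; Unit 3B $98,150; Unit 4B $172,350. Sum = $651,950.
Difference $652,000 − $651,950 = +$50 applied to largest allocation (Unit 3A): Unit 3A becomes $210,850.

Unit 3A: $210,850 | Unit G1: $170,650 | Unit 3B: $98,150 | Unit 4B: $172,350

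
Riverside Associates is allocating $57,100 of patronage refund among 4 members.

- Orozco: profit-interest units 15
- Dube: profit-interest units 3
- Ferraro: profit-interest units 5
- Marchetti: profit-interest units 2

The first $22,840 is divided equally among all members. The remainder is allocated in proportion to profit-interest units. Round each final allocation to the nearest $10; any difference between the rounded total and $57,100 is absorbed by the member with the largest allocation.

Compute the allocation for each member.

Orozco: $26,270; Dube: $9,820; Ferraro: $12,560; Marchetti: $8,450

$22,840 shared equally gives $5,710 per member.
Remainder $34,260 by profit-interest units (total 25): Orozco 20,556.00 → $20,560; Dube 4,111.20 → $4,110; Ferraro 6,852.00 → $6,850; Marchetti 2,740.80 → $2,740.
Totals: Orozco $5,710 + $20,560 = $26,270; Dube $5,710 + $4,110 = $9,820; Ferraro $5,710 + $6,850 = $12,560; Marchetti $5,710 + $2,740 = $8,450.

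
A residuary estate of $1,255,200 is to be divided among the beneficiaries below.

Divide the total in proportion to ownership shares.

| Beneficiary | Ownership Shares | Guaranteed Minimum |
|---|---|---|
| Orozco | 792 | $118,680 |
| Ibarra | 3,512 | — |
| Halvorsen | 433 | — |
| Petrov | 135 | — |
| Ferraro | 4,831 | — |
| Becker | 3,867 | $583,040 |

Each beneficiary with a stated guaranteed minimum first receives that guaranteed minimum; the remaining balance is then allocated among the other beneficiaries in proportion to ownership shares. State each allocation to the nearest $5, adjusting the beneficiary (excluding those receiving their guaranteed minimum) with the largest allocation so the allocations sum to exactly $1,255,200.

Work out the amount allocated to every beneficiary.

Minimums first: Orozco $118,680; Becker $583,040. Balance $553,480.
Balance split over remaining ownership shares 8,911: Ibarra 218,137.33 → $218,135; Halvorsen 26,894.49 → $26,895; Petrov 8,385.12 → $8,385; Ferraro 300,063.05 → $300,065.

Orozco: $118,680 | Ibarra: $218,135 | Halvorsen: $26,895 | Petrov: $8,385 | Ferraro: $300,065 | Becker: $583,040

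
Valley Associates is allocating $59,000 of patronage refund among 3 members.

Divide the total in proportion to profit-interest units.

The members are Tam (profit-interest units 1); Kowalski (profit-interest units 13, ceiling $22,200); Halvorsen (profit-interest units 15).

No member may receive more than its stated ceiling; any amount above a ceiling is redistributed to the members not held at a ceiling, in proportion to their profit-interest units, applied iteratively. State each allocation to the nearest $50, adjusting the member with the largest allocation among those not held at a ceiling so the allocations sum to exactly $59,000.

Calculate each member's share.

Profit-interest units total: 29.
Proportional shares (ignoring caps): Tam 2,034.48; Kowalski 26,448.28; Halvorsen 30,517.24.
Capped: Kowalski ($22,200); remaining pool $36,800 reallocated over remaining profit-interest units 16.
Shares after redistribution: Tam 2,300.00 → $2,300; Halvorsen 34,500.00 → $34,500.

Tam: $2,300 · Kowalski: $22,200 · Halvorsen: $34,500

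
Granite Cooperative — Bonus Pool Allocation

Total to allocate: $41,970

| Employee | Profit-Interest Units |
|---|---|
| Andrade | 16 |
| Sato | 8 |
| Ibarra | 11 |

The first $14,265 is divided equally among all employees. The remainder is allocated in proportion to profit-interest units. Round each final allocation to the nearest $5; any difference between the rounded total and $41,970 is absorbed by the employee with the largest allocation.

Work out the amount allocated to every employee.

Andrade: $17,420 · Sato: $11,090 · Ibarra: $13,460

First tranche $14,265 split equally: $4,755 each.
Remainder $27,705 by profit-interest units (total 35): Andrade 12,665.14 → $12,665; Sato 6,332.57 → $6,335; Ibarra 8,707.29 → $8,705.
Totals: Andrade $4,755 + $12,665 = $17,420; Sato $4,755 + $6,335 = $11,090; Ibarra $4,755 + $8,705 = $13,460.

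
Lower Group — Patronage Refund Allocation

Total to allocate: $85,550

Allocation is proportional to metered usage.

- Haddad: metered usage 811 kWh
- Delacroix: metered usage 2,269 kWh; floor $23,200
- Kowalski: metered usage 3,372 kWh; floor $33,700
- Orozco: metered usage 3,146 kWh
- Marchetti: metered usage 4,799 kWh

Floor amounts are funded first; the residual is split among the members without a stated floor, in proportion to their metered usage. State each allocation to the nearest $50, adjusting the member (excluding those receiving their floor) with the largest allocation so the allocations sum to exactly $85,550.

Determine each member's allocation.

Fund the minimums — Delacroix $23,200; Kowalski $33,700. Balance $28,650.
Balance split over remaining metered usage 8,756: Haddad 2,653.63 → $2,650; Orozco 10,293.84 → $10,300; Marchetti 15,702.53 → $15,700.

Haddad: $2,650; Delacroix: $23,200; Kowalski: $33,700; Orozco: $10,300; Marchetti: $15,700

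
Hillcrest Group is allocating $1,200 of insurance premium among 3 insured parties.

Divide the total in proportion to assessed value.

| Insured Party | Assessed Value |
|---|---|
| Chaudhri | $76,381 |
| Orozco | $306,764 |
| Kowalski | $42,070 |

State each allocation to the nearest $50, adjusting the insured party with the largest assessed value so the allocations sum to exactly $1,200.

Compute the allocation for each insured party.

Combined assessed value = 425,215.
Pro-rata amounts: Chaudhri 76,381/425,215 × $1,200 = 215.55; Orozco 306,764/425,215 × $1,200 = 865.72; Kowalski 42,070/425,215 × $1,200 = 118.73.
At nearest $50: Chaudhri $200; Orozco $850; Kowalski $100. Sum = $1,150.
Difference $1,200 − $1,150 = +$50 applied to largest assessed value (Orozco): Orozco becomes $900.

Chaudhri: $200 · Orozco: $900 · Kowalski: $100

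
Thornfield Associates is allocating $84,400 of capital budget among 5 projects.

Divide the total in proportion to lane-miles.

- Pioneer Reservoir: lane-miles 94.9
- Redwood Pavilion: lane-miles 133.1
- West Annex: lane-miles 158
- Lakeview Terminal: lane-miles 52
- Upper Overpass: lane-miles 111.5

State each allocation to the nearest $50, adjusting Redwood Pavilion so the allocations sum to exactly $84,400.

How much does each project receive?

Pioneer Reservoir: $14,600 | Redwood Pavilion: $20,400 | West Annex: $24,250 | Lakeview Terminal: $8,000 | Upper Overpass: $17,150

Sum of lane-miles: 549.5.
Unrounded shares: Pioneer Reservoir 94.9/549.5 × $84,400 = 14,576.09; Redwood Pavilion 133.1/549.5 × $84,400 = 20,443.38; West Annex 158/549.5 × $84,400 = 24,267.88; Lakeview Terminal 52/549.5 × $84,400 = 7,986.90; Upper Overpass 111.5/549.5 × $84,400 = 17,125.75.
After rounding ($50): Pioneer Reservoir $14,600; Redwood Pavilion $20,450; West Annex $24,250; Lakeview Terminal $8,000; Upper Overpass $17,150. Sum = $84,450.
Difference $84,400 − $84,450 = −$50 applied to Redwood Pavilion: Redwood Pavilion becomes $20,400.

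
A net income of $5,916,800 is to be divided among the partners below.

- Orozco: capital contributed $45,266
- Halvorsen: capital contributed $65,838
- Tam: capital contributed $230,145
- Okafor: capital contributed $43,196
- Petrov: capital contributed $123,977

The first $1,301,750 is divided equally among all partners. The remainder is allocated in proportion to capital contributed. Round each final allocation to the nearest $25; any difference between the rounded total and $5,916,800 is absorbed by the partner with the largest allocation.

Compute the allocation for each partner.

Orozco: $671,250; Halvorsen: $857,975; Tam: $2,349,400; Okafor: $652,450; Petrov: $1,385,725

First tranche $1,301,750 split equally: $260,350 each.
Remainder $4,615,050 by capital contributed (total 508,422): Orozco 410,888.70 → $410,900; Halvorsen 597,624.93 → $597,625; Tam 2,089,073.02 → $2,089,075; Okafor 392,098.89 → $392,100; Petrov 1,125,364.47 → $1,125,375.
Rounding difference −$25 on remainder applied to Tam.
Totals: Orozco $260,350 + $410,900 = $671,250; Halvorsen $260,350 + $597,625 = $857,975; Tam $260,350 + $2,089,050 = $2,349,400; Okafor $260,350 + $392,100 = $652,450; Petrov $260,350 + $1,125,375 = $1,385,725.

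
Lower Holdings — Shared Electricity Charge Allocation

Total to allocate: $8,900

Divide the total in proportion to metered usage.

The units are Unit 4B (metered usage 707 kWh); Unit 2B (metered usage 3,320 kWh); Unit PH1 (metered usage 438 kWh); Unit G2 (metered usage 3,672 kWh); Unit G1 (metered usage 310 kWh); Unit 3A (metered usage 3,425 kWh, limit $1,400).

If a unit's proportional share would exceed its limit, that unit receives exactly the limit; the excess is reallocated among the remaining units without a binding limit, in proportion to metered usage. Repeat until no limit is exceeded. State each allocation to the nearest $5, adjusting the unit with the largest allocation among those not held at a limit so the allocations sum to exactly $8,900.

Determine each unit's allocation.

Unit 4B: $630 | Unit 2B: $2,950 | Unit PH1: $390 | Unit G2: $3,255 | Unit G1: $275 | Unit 3A: $1,400

Sum of metered usage: 11,872.
Unconstrained shares: Unit 4B 530.01; Unit 2B 2,488.88; Unit PH1 328.35; Unit G2 2,752.76; Unit G1 232.40; Unit 3A 2,567.60.
Capped: Unit 3A ($1,400); residual $7,500 reallocated over remaining metered usage 8,447.
Remaining shares: Unit 4B 627.74 → $630; Unit 2B 2,947.79 → $2,950; Unit PH1 388.90 → $390; Unit G2 3,260.33 → $3,260; Unit G1 275.25 → $275.
Rounding difference −$5 applied to Unit G2 → $3,255.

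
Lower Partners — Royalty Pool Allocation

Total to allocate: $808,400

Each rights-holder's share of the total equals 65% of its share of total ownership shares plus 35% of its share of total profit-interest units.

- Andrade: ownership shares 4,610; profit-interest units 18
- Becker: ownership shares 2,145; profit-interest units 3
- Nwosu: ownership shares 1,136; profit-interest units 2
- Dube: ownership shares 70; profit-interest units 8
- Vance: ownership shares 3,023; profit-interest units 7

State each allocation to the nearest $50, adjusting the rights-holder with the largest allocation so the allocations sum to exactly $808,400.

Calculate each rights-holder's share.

Andrade: $354,550 · Becker: $124,950 · Nwosu: $69,250 · Dube: $62,900 · Vance: $196,750

Totals — ownership shares 10,984, profit-interest units 38.
Combined weights (65% ownership shares + 35% profit-interest units): Andrade 0.4386; Becker 0.1546; Nwosu 0.0856; Dube 0.0778; Vance 0.2434.
Proportional shares: Andrade 354,560.50; Becker 124,951.33; Nwosu 69,236.31; Dube 62,915.02; Vance 196,736.84.
At nearest $50: Andrade $354,550; Becker $124,950; Nwosu $69,250; Dube $62,900; Vance $196,750. Sum = $808,400.
No rounding difference to absorb.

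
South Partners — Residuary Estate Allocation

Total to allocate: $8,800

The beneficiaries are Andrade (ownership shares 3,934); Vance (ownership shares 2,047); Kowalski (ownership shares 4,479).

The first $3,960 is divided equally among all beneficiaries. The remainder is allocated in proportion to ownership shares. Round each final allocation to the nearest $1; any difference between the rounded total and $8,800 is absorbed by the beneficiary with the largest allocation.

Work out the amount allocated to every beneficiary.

Andrade: $3,140 | Vance: $2,267 | Kowalski: $3,393

$3,960 shared equally gives $1,320 per beneficiary.
Remainder $4,840 by ownership shares (total 10,460): Andrade 1,820.32 → $1,820; Vance 947.18 → $947; Kowalski 2,072.501 → $2,073.
Totals: Andrade $1,320 + $1,820 = $3,140; Vance $1,320 + $947 = $2,267; Kowalski $1,320 + $2,073 = $3,393.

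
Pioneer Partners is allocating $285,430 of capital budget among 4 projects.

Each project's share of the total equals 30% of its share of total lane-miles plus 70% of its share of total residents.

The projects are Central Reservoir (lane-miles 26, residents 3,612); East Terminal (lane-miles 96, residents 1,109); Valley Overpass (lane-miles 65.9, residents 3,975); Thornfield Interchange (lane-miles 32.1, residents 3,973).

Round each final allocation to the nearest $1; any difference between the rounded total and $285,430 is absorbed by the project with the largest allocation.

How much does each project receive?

Central Reservoir: $67,084 · East Terminal: $54,855 · Valley Overpass: $88,339 · Thornfield Interchange: $75,152

Lane-miles total 220; residents total 12,669.
Combined weights (30% lane-miles + 70% residents): Central Reservoir 0.2350; East Terminal 0.1922; Valley Overpass 0.3095; Thornfield Interchange 0.2633.
Pro-rata amounts: Central Reservoir 67,084.13; East Terminal 54,855.26; Valley Overpass 88,338.94; Thornfield Interchange 75,151.67.
Rounded to nearest $1: Central Reservoir $67,084; East Terminal $54,855; Valley Overpass $88,339; Thornfield Interchange $75,152. Sum = $285,430.
Sum already equals the total — no adjustment.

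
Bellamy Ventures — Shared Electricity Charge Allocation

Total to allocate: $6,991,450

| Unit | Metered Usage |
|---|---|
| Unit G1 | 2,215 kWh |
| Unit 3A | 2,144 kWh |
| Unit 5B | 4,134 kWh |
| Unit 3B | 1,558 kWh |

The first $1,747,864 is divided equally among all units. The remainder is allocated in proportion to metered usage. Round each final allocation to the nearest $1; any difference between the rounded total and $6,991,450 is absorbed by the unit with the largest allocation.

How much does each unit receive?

Equal tier: $1,747,864 ÷ 4 = $436,966 apiece.
Remainder $5,243,586 by metered usage (total 10,051): Unit G1 1,155,560.94 → $1,155,561; Unit 3A 1,118,520.38 → $1,118,520; Unit 5B 2,156,699.29 → $2,156,699; Unit 3B 812,805.39 → $812,805.
Rounding difference +$1 on remainder applied to Unit 5B.
Totals: Unit G1 $436,966 + $1,155,561 = $1,592,527; Unit 3A $436,966 + $1,118,520 = $1,555,486; Unit 5B $436,966 + $2,156,700 = $2,593,666; Unit 3B $436,966 + $812,805 = $1,249,771.

Unit G1: $1,592,527 · Unit 3A: $1,555,486 · Unit 5B: $2,593,666 · Unit 3B: $1,249,771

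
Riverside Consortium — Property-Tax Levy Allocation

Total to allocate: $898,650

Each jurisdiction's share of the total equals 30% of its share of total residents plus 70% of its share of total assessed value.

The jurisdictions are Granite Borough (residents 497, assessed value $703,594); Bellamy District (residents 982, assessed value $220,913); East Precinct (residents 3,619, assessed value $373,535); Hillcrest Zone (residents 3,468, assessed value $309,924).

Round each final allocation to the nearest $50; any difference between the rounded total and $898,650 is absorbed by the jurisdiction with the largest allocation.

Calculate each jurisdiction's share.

Totals — residents 8,566, assessed value 1,607,966.
Composite weights (30% residents + 70% assessed value): Granite Borough 0.3237; Bellamy District 0.1306; East Precinct 0.2894; Hillcrest Zone 0.2564.
Unrounded shares: Granite Borough 290,896.08; Bellamy District 117,329.91; East Precinct 260,030.87; Hillcrest Zone 230,393.14.
Rounded to nearest $50: Granite Borough $290,900; Bellamy District $117,350; East Precinct $260,050; Hillcrest Zone $230,400. Sum = $898,700.
Difference $898,650 − $898,700 = −$50 applied to largest allocation (Granite Borough): Granite Borough becomes $290,850.

Granite Borough: $290,850; Bellamy District: $117,350; East Precinct: $260,050; Hillcrest Zone: $230,400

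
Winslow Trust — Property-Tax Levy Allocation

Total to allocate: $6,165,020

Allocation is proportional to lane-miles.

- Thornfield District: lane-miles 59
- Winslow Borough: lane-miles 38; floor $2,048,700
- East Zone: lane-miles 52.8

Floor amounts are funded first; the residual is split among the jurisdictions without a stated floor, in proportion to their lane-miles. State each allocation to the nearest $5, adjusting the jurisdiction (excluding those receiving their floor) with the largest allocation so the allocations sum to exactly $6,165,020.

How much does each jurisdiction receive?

Thornfield District: $2,172,300 | Winslow Borough: $2,048,700 | East Zone: $1,944,020

Minimums first: Winslow Borough $2,048,700. Remaining pool $4,116,320.
Remaining pool split over remaining lane-miles 111.8: Thornfield District 2,172,297.67 → $2,172,300; East Zone 1,944,022.33 → $1,944,020.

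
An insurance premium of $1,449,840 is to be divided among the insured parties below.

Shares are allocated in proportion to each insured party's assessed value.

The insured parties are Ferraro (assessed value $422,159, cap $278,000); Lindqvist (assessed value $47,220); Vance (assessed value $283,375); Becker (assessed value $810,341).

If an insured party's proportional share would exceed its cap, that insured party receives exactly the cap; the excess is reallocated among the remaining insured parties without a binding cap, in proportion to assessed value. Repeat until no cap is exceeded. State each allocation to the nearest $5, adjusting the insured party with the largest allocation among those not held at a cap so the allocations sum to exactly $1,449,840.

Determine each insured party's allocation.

Assessed value total: 1,563,095.
Unconstrained shares: Ferraro 391,571.21; Lindqvist 43,798.65; Vance 262,842.89; Becker 751,627.25.
Held at cap: Ferraro ($278,000); residual $1,171,840 reallocated over remaining assessed value 1,140,936.
Remaining shares: Lindqvist 48,499.03 → $48,500; Vance 291,050.65 → $291,050; Becker 832,290.33 → $832,290.

Ferraro: $278,000 · Lindqvist: $48,500 · Vance: $291,050 · Becker: $832,290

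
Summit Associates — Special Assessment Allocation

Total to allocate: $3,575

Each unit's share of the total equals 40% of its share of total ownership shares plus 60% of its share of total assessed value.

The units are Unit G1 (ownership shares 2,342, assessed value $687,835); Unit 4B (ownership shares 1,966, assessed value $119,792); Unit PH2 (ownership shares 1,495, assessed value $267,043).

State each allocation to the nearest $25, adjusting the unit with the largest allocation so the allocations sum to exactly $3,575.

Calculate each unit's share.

Totals — ownership shares 5,803, assessed value 1,074,670.
Blended shares (40% ownership shares + 60% assessed value): Unit G1 0.5455; Unit 4B 0.2024; Unit PH2 0.2521.
Pro-rata amounts: Unit G1 1,950.02; Unit 4B 723.57; Unit PH2 901.41.
After rounding ($25): Unit G1 $1,950; Unit 4B $725; Unit PH2 $900. Sum = $3,575.
Sum already equals the total — no adjustment.

Unit G1: $1,950 | Unit 4B: $725 | Unit PH2: $900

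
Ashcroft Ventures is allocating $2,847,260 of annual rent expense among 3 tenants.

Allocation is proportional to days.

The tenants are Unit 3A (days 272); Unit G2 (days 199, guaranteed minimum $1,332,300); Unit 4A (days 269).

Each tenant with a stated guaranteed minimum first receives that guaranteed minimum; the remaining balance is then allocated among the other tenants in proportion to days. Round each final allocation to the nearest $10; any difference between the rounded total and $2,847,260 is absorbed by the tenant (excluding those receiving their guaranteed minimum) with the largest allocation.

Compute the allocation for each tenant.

Fund the minimums — Unit G2 $1,332,300. Balance $1,514,960.
Balance split over remaining days 541: Unit 3A 761,680.44 → $761,680; Unit 4A 753,279.56 → $753,280.

Unit 3A: $761,680 | Unit G2: $1,332,300 | Unit 4A: $753,280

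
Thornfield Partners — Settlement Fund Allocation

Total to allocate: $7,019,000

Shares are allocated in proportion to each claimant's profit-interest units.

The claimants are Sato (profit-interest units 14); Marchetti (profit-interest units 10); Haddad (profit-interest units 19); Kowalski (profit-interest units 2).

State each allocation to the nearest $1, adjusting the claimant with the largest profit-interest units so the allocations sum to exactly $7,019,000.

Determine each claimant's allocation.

Sato: $2,183,689; Marchetti: $1,559,778; Haddad: $2,963,577; Kowalski: $311,956

Total profit-interest units = 45.
Raw shares: Sato 14/45 × $7,019,000 = 2,183,688.89; Marchetti 10/45 × $7,019,000 = 1,559,777.78; Haddad 19/45 × $7,019,000 = 2,963,577.78; Kowalski 2/45 × $7,019,000 = 311,955.56.
After rounding ($1): Sato $2,183,689; Marchetti $1,559,778; Haddad $2,963,578; Kowalski $311,956. Sum = $7,019,001.
Difference $7,019,000 − $7,019,001 = −$1 applied to largest profit-interest units (Haddad): Haddad becomes $2,963,577.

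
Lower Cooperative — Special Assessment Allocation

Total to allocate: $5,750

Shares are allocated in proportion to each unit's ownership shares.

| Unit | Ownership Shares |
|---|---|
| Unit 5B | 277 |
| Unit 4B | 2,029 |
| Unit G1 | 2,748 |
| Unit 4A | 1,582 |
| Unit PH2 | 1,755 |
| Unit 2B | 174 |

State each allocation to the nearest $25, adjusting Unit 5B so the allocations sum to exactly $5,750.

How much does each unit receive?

Ownership shares total: 8,565.
Proportional shares: Unit 5B 277/8,565 × $5,750 = 185.96; Unit 4B 2,029/8,565 × $5,750 = 1,362.14; Unit G1 2,748/8,565 × $5,750 = 1,844.83; Unit 4A 1,582/8,565 × $5,750 = 1,062.05; Unit PH2 1,755/8,565 × $5,750 = 1,178.20; Unit 2B 174/8,565 × $5,750 = 116.81.
Rounded to nearest $25: Unit 5B $175; Unit 4B $1,350; Unit G1 $1,850; Unit 4A $1,050; Unit PH2 $1,175; Unit 2B $125. Sum = $5,725.
Difference $5,750 − $5,725 = +$25 applied to Unit 5B: Unit 5B becomes $200.

Unit 5B: $200 · Unit 4B: $1,350 · Unit G1: $1,850 · Unit 4A: $1,050 · Unit PH2: $1,175 · Unit 2B: $125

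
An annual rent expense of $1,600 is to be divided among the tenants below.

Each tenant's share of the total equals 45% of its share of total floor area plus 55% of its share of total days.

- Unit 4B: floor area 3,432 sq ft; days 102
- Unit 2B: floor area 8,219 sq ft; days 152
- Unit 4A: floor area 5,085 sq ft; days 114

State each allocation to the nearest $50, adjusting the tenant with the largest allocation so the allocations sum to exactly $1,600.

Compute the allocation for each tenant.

Floor area total 16,736; days total 368.
Blended shares (45% floor area + 55% days): Unit 4B 0.2447; Unit 2B 0.4482; Unit 4A 0.3071.
Unrounded shares: Unit 4B 391.56; Unit 2B 717.07; Unit 4A 491.37.
Rounded to nearest $50: Unit 4B $400; Unit 2B $700; Unit 4A $500. Sum = $1,600.
No rounding difference to absorb.

Unit 4B: $400 · Unit 2B: $700 · Unit 4A: $500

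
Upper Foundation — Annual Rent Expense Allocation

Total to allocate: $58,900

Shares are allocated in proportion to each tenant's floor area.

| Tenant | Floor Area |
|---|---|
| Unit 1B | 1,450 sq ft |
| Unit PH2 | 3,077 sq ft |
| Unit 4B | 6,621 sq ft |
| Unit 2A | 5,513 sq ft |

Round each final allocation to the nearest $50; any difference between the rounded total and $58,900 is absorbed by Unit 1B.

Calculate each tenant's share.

Total floor area = 16,661.
Proportional shares: Unit 1B 1,450/16,661 × $58,900 = 5,126.04; Unit PH2 3,077/16,661 × $58,900 = 10,877.82; Unit 4B 6,621/16,661 × $58,900 = 23,406.57; Unit 2A 5,513/16,661 × $58,900 = 19,489.57.
At nearest $50: Unit 1B $5,150; Unit PH2 $10,900; Unit 4B $23,400; Unit 2A $19,500. Sum = $58,950.
Difference $58,900 − $58,950 = −$50 applied to Unit 1B: Unit 1B becomes $5,100.

Unit 1B: $5,100 | Unit PH2: $10,900 | Unit 4B: $23,400 | Unit 2A: $19,500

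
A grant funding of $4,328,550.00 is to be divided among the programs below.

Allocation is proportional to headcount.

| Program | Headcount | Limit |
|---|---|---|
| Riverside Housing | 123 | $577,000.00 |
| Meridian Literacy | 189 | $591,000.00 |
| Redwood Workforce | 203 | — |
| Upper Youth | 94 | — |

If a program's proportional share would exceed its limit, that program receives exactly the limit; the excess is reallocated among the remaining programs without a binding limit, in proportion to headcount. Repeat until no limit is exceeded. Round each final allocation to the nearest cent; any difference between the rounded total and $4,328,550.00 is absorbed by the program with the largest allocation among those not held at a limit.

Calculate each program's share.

Riverside Housing: $577,000.00 · Meridian Literacy: $591,000.00 · Redwood Workforce: $2,160,241.25 · Upper Youth: $1,000,308.75

Combined headcount = 609.
Pro-rata shares before constraints: Riverside Housing 874,239.1626; Meridian Literacy 1,343,343.1034; Redwood Workforce 1,442,850.0000; Upper Youth 668,117.7340.
Cap binds for Riverside Housing ($577,000.00), Meridian Literacy ($591,000.00); balance $3,160,550.00 reallocated over remaining headcount 297.
Remaining shares: Redwood Workforce 2,160,241.2458 → $2,160,241.25; Upper Youth 1,000,308.7542 → $1,000,308.75.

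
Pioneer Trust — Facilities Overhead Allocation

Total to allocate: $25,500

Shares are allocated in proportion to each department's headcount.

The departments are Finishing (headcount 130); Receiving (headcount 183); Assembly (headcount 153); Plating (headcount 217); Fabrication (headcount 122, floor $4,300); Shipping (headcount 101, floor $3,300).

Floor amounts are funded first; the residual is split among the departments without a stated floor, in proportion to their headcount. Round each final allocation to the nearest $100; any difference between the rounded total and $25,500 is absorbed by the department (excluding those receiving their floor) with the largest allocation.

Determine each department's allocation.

Finishing: $3,400 · Receiving: $4,800 · Assembly: $4,000 · Plating: $5,700 · Fabrication: $4,300 · Shipping: $3,300

Fund the minimums — Fabrication $4,300; Shipping $3,300. Residual $17,900.
Residual split over remaining headcount 683: Finishing 3,407.03 → $3,400; Receiving 4,796.05 → $4,800; Assembly 4,009.81 → $4,000; Plating 5,687.12 → $5,700.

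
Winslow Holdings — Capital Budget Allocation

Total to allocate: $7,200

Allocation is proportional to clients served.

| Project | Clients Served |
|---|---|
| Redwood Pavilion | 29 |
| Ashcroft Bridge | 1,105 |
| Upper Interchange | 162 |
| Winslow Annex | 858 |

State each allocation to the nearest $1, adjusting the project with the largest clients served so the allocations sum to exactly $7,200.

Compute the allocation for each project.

Redwood Pavilion: $97; Ashcroft Bridge: $3,693; Upper Interchange: $542; Winslow Annex: $2,868

Combined clients served = 2,154.
Raw shares: Redwood Pavilion 29/2,154 × $7,200 = 96.94; Ashcroft Bridge 1,105/2,154 × $7,200 = 3,693.59; Upper Interchange 162/2,154 × $7,200 = 541.504; Winslow Annex 858/2,154 × $7,200 = 2,867.97.
After rounding ($1): Redwood Pavilion $97; Ashcroft Bridge $3,694; Upper Interchange $542; Winslow Annex $2,868. Sum = $7,201.
Difference $7,200 − $7,201 = −$1 applied to largest clients served (Ashcroft Bridge): Ashcroft Bridge becomes $3,693.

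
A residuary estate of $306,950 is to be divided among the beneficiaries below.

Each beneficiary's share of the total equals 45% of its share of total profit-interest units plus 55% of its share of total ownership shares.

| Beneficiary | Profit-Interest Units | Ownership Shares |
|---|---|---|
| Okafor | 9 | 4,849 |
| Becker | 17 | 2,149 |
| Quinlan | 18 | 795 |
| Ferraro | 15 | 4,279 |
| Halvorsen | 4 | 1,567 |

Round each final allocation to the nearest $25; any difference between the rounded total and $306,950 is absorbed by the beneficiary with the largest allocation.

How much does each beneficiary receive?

Totals — profit-interest units 63, ownership shares 13,639.
Blended shares (45% profit-interest units + 55% ownership shares): Okafor 0.2598; Becker 0.2081; Quinlan 0.1606; Ferraro 0.2797; Halvorsen 0.0918.
Unrounded shares: Okafor 79,753.05; Becker 63,872.66; Quinlan 49,305.45; Ferraro 85,852.64; Halvorsen 28,166.21.
After rounding ($25): Okafor $79,750; Becker $63,875; Quinlan $49,300; Ferraro $85,850; Halvorsen $28,175. Sum = $306,950.
No rounding difference to absorb.

Okafor: $79,750 | Becker: $63,875 | Quinlan: $49,300 | Ferraro: $85,850 | Halvorsen: $28,175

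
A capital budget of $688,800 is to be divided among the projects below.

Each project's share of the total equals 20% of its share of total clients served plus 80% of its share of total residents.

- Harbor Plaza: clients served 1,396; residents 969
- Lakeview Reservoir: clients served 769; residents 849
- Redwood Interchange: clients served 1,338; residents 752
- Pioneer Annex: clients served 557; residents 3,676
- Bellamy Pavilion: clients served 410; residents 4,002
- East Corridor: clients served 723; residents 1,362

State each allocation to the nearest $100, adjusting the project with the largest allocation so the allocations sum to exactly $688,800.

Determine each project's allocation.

Clients served total 5,193; residents total 11,610.
Combined weights (20% clients served + 80% residents): Harbor Plaza 0.1205; Lakeview Reservoir 0.0881; Redwood Interchange 0.1033; Pioneer Annex 0.2748; Bellamy Pavilion 0.2916; East Corridor 0.1217.
Pro-rata amounts: Harbor Plaza 83,024.31; Lakeview Reservoir 60,695.74; Redwood Interchange 71,186.31; Pioneer Annex 189,248.38; Bellamy Pavilion 200,821.54; East Corridor 83,823.73.
After rounding ($100): Harbor Plaza $83,000; Lakeview Reservoir $60,700; Redwood Interchange $71,200; Pioneer Annex $189,200; Bellamy Pavilion $200,800; East Corridor $83,800. Sum = $688,700.
Difference $688,800 − $688,700 = +$100 applied to largest allocation (Bellamy Pavilion): Bellamy Pavilion becomes $200,900.

Harbor Plaza: $83,000 · Lakeview Reservoir: $60,700 · Redwood Interchange: $71,200 · Pioneer Annex: $189,200 · Bellamy Pavilion: $200,900 · East Corridor: $83,800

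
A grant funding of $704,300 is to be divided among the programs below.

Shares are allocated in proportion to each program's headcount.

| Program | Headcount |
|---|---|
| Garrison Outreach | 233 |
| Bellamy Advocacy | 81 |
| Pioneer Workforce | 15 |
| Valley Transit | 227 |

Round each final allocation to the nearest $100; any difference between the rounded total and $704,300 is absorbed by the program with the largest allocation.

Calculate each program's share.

Total headcount = 556.
Raw shares: Garrison Outreach 233/556 × $704,300 = 295,147.30; Bellamy Advocacy 81/556 × $704,300 = 102,604.86; Pioneer Workforce 15/556 × $704,300 = 19,000.90; Valley Transit 227/556 × $704,300 = 287,546.94.
After rounding ($100): Garrison Outreach $295,100; Bellamy Advocacy $102,600; Pioneer Workforce $19,000; Valley Transit $287,500. Sum = $704,200.
Difference $704,300 − $704,200 = +$100 applied to largest allocation (Garrison Outreach): Garrison Outreach becomes $295,200.

Garrison Outreach: $295,200 | Bellamy Advocacy: $102,600 | Pioneer Workforce: $19,000 | Valley Transit: $287,500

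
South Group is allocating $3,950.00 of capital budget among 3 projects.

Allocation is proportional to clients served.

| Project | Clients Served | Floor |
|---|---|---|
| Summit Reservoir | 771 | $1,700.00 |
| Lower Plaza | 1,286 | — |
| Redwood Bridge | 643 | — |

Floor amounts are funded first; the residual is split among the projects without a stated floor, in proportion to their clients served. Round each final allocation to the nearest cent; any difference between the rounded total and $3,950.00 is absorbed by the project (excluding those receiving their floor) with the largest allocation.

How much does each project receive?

Guaranteed amounts: Summit Reservoir $1,700.00. Remaining pool $2,250.00.
Remaining pool split over remaining clients served 1,929: Lower Plaza 1,500.0000 → $1,500.00; Redwood Bridge 750.0000 → $750.00.

Summit Reservoir: $1,700.00 | Lower Plaza: $1,500.00 | Redwood Bridge: $750.00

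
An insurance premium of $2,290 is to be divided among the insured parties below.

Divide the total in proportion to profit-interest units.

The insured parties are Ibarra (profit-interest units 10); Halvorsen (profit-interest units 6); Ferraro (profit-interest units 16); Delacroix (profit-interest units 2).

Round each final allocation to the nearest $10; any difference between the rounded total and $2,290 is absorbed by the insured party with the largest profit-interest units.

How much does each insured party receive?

Total profit-interest units = 34.
Unrounded shares: Ibarra 10/34 × $2,290 = 673.53; Halvorsen 6/34 × $2,290 = 404.12; Ferraro 16/34 × $2,290 = 1,077.65; Delacroix 2/34 × $2,290 = 134.71.
After rounding ($10): Ibarra $670; Halvorsen $400; Ferraro $1,080; Delacroix $130. Sum = $2,280.
Difference $2,290 − $2,280 = +$10 applied to largest profit-interest units (Ferraro): Ferraro becomes $1,090.

Ibarra: $670; Halvorsen: $400; Ferraro: $1,090; Delacroix: $130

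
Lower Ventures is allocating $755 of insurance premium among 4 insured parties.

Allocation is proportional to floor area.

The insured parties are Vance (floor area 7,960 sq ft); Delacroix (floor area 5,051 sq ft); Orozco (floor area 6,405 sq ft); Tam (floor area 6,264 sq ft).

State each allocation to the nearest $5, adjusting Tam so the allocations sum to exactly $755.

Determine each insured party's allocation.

Combined floor area = 25,680.
Unrounded shares: Vance 7,960/25,680 × $755 = 234.03; Delacroix 5,051/25,680 × $755 = 148.50; Orozco 6,405/25,680 × $755 = 188.31; Tam 6,264/25,680 × $755 = 184.16.
At nearest $5: Vance $235; Delacroix $150; Orozco $190; Tam $185. Sum = $760.
Difference $755 − $760 = −$5 applied to Tam: Tam becomes $180.

Vance: $235; Delacroix: $150; Orozco: $190; Tam: $180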